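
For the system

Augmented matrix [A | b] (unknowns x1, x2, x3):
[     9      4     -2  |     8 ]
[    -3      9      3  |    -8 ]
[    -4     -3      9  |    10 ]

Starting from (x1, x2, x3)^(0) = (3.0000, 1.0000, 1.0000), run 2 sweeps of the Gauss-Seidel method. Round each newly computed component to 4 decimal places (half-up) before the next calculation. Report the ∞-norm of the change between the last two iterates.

0.9053

Iteration 1:
  x1 = (8 - (4)·1.0000 - (-2)·1.0000) / (9) = 0.6667
  x2 = (-8 - (-3)·0.6667 - (3)·1.0000) / (9) = -1.0000
  x3 = (10 - (-4)·0.6667 - (-3)·-1.0000) / (9) = 1.0741
Iteration 2:
  x1 = (8 - (4)·-1.0000 - (-2)·1.0741) / (9) = 1.5720
  x2 = (-8 - (-3)·1.5720 - (3)·1.0741) / (9) = -0.7229
  x3 = (10 - (-4)·1.5720 - (-3)·-0.7229) / (9) = 1.5688
Change: (0.9053, 0.2771, 0.4947) → max |·| = 0.9053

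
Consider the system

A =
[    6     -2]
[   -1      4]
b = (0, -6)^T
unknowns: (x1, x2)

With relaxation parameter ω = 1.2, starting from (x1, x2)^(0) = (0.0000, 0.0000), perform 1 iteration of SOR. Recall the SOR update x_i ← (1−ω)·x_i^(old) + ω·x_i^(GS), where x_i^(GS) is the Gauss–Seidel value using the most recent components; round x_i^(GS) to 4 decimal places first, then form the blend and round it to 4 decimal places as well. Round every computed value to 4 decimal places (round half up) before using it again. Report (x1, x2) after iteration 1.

(0.0000, -1.8000)

Iteration 1:
  x1: GS value = (0 - (-2)·0.0000) / (6) = 0.0000;  x1 ← (1−ω)·0.0000 + ω·0.0000 = 0.0000
  x2: GS value = (-6 - (-1)·0.0000) / (4) = -1.5000;  x2 ← (1−ω)·0.0000 + ω·-1.5000 = -1.8000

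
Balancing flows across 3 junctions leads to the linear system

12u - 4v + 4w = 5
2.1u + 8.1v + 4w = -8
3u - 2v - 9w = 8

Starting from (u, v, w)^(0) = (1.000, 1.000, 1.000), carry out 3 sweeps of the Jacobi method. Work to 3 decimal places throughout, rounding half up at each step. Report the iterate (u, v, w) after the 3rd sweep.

Iteration 1:
  u = (5 - (-4)·1.000 - (4)·1.000) / (12) = 0.417
  v = (-8 - (2.1)·1.000 - (4)·1.000) / (8.1) = -1.741
  w = (8 - (3)·1.000 - (-2)·1.000) / (-9) = -0.778
Iteration 2:
  u = (5 - (-4)·-1.741 - (4)·-0.778) / (12) = 0.096
  v = (-8 - (2.1)·0.417 - (4)·-0.778) / (8.1) = -0.712
  w = (8 - (3)·0.417 - (-2)·-1.741) / (-9) = -0.363
Iteration 3:
  u = (5 - (-4)·-0.712 - (4)·-0.363) / (12) = 0.300
  v = (-8 - (2.1)·0.096 - (4)·-0.363) / (8.1) = -0.833
  w = (8 - (3)·0.096 - (-2)·-0.712) / (-9) = -0.699

(0.300, -0.833, -0.699)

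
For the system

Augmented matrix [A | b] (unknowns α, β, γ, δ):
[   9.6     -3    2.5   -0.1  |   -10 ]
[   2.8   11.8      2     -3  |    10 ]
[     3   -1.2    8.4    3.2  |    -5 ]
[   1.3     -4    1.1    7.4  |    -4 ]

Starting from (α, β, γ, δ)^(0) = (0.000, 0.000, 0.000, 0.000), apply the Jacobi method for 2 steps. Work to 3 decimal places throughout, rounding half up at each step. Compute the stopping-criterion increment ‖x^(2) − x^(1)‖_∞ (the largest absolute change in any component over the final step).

0.730

Iteration 1:
  α = (-10 - (-3)·0.000 - (2.5)·0.000 - (-0.1)·0.000) / (9.6) = -1.042
  β = (10 - (2.8)·0.000 - (2)·0.000 - (-3)·0.000) / (11.8) = 0.847
  γ = (-5 - (3)·0.000 - (-1.2)·0.000 - (3.2)·0.000) / (8.4) = -0.595
  δ = (-4 - (1.3)·0.000 - (-4)·0.000 - (1.1)·0.000) / (7.4) = -0.541
Iteration 2:
  α = (-10 - (-3)·0.847 - (2.5)·-0.595 - (-0.1)·-0.541) / (9.6) = -0.628
  β = (10 - (2.8)·-1.042 - (2)·-0.595 - (-3)·-0.541) / (11.8) = 1.058
  γ = (-5 - (3)·-1.042 - (-1.2)·0.847 - (3.2)·-0.541) / (8.4) = 0.104
  δ = (-4 - (1.3)·-1.042 - (-4)·0.847 - (1.1)·-0.595) / (7.4) = 0.189
Change: (0.414, 0.211, 0.699, 0.730) → max |·| = 0.730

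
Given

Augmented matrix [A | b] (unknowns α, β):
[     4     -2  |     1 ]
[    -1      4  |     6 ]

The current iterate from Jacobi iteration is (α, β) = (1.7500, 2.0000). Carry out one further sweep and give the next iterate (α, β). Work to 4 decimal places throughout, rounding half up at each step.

One sweep:
  α = (1 - (-2)·2.0000) / (4) = 1.2500
  β = (6 - (-1)·1.7500) / (4) = 1.9375

(1.2500, 1.9375)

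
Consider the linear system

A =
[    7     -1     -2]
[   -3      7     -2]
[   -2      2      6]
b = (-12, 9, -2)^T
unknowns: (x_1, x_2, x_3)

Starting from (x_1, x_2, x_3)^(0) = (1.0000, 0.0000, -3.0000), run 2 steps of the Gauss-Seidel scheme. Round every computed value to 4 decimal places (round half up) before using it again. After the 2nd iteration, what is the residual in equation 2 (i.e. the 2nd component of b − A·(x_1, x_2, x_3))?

Iteration 1:
  x_1 = (-12 - (-1)·0.0000 - (-2)·-3.0000) / (7) = -2.5714
  x_2 = (9 - (-3)·-2.5714 - (-2)·-3.0000) / (7) = -0.6735
  x_3 = (-2 - (-2)·-2.5714 - (2)·-0.6735) / (6) = -0.9660
Iteration 2:
  x_1 = (-12 - (-1)·-0.6735 - (-2)·-0.9660) / (7) = -2.0865
  x_2 = (9 - (-3)·-2.0865 - (-2)·-0.9660) / (7) = 0.1155
  x_3 = (-2 - (-2)·-2.0865 - (2)·0.1155) / (6) = -1.0673
Residual b − A·x = (0.5864, -0.2026, -0.0002)

-0.2026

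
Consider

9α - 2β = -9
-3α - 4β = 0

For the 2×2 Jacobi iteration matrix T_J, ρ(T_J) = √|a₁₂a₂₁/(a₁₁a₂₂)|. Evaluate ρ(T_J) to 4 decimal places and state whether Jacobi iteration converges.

0.4082

a₁₂a₂₁/(a₁₁a₂₂) = (-2)·(-3) / ((9)·(-4)) = -0.166667
ρ = √|-0.166667| = √0.166667 = 0.4082
ρ < 1, so Jacobi converges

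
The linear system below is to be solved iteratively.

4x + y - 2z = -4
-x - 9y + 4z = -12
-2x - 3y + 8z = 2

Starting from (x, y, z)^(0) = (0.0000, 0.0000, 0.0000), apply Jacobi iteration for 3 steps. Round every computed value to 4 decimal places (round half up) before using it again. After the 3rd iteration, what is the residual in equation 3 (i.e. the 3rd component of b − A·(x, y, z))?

Iteration 1:
  x = (-4 - (1)·0.0000 - (-2)·0.0000) / (4) = -1.0000
  y = (-12 - (-1)·0.0000 - (4)·0.0000) / (-9) = 1.3333
  z = (2 - (-2)·0.0000 - (-3)·0.0000) / (8) = 0.2500
Iteration 2:
  x = (-4 - (1)·1.3333 - (-2)·0.2500) / (4) = -1.2083
  y = (-12 - (-1)·-1.0000 - (4)·0.2500) / (-9) = 1.5556
  z = (2 - (-2)·-1.0000 - (-3)·1.3333) / (8) = 0.5000
Iteration 3:
  x = (-4 - (1)·1.5556 - (-2)·0.5000) / (4) = -1.1389
  y = (-12 - (-1)·-1.2083 - (4)·0.5000) / (-9) = 1.6898
  z = (2 - (-2)·-1.2083 - (-3)·1.5556) / (8) = 0.5313
Residual b − A·x = (-0.0716, -0.0559, 0.5412)

0.5412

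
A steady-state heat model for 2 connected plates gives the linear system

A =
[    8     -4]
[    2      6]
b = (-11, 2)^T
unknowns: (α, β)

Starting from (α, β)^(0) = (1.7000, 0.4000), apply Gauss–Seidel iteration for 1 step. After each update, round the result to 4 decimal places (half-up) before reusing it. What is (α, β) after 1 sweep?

Iteration 1:
  α = (-11 - (-4)·0.4000) / (8) = -1.1750
  β = (2 - (2)·-1.1750) / (6) = 0.7250

(-1.1750, 0.7250)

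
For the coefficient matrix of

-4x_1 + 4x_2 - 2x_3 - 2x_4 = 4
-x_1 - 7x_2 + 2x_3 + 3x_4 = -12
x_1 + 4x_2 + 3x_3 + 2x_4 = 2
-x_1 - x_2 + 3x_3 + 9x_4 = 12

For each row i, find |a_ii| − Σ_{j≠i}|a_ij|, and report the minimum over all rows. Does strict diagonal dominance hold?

-4

row 1: |-4| − (4+2+2) = -4
row 2: |-7| − (1+2+3) = 1
row 3: |3| − (1+4+2) = -4
row 4: |9| − (1+1+3) = 4
minimum over rows = -4 → not strictly diagonally dominant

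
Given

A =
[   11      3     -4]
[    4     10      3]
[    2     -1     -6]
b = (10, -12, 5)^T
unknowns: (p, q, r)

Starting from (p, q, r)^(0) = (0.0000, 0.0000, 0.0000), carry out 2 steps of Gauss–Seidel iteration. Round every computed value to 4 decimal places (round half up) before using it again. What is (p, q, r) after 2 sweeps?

Iteration 1:
  p = (10 - (3)·0.0000 - (-4)·0.0000) / (11) = 0.9091
  q = (-12 - (4)·0.9091 - (3)·0.0000) / (10) = -1.5636
  r = (5 - (2)·0.9091 - (-1)·-1.5636) / (-6) = -0.2697
Iteration 2:
  p = (10 - (3)·-1.5636 - (-4)·-0.2697) / (11) = 1.2375
  q = (-12 - (4)·1.2375 - (3)·-0.2697) / (10) = -1.6141
  r = (5 - (2)·1.2375 - (-1)·-1.6141) / (-6) = -0.1518

(1.2375, -1.6141, -0.1518)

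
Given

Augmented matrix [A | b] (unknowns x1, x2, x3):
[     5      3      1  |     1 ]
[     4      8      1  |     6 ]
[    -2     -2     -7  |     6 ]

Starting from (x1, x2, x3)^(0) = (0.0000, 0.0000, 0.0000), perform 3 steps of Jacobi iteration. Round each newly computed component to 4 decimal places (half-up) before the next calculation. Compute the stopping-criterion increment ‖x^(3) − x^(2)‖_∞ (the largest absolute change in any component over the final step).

Iteration 1:
  x1 = (1 - (3)·0.0000 - (1)·0.0000) / (5) = 0.2000
  x2 = (6 - (4)·0.0000 - (1)·0.0000) / (8) = 0.7500
  x3 = (6 - (-2)·0.0000 - (-2)·0.0000) / (-7) = -0.8571
Iteration 2:
  x1 = (1 - (3)·0.7500 - (1)·-0.8571) / (5) = -0.0786
  x2 = (6 - (4)·0.2000 - (1)·-0.8571) / (8) = 0.7571
  x3 = (6 - (-2)·0.2000 - (-2)·0.7500) / (-7) = -1.1286
Iteration 3:
  x1 = (1 - (3)·0.7571 - (1)·-1.1286) / (5) = -0.0285
  x2 = (6 - (4)·-0.0786 - (1)·-1.1286) / (8) = 0.9304
  x3 = (6 - (-2)·-0.0786 - (-2)·0.7571) / (-7) = -1.0510
Change: (0.0501, 0.1733, 0.0776) → max |·| = 0.1733

0.1733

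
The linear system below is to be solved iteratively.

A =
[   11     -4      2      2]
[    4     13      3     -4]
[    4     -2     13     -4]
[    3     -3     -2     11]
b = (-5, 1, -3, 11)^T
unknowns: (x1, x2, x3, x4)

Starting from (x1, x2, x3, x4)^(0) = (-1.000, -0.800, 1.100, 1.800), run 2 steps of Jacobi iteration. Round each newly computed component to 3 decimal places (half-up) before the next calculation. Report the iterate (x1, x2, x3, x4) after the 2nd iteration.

Iteration 1:
  x1 = (-5 - (-4)·-0.800 - (2)·1.100 - (2)·1.800) / (11) = -1.273
  x2 = (1 - (4)·-1.000 - (3)·1.100 - (-4)·1.800) / (13) = 0.685
  x3 = (-3 - (4)·-1.000 - (-2)·-0.800 - (-4)·1.800) / (13) = 0.508
  x4 = (11 - (3)·-1.000 - (-3)·-0.800 - (-2)·1.100) / (11) = 1.255
Iteration 2:
  x1 = (-5 - (-4)·0.685 - (2)·0.508 - (2)·1.255) / (11) = -0.526
  x2 = (1 - (4)·-1.273 - (3)·0.508 - (-4)·1.255) / (13) = 0.738
  x3 = (-3 - (4)·-1.273 - (-2)·0.685 - (-4)·1.255) / (13) = 0.652
  x4 = (11 - (3)·-1.273 - (-3)·0.685 - (-2)·0.508) / (11) = 1.626

(-0.526, 0.738, 0.652, 1.626)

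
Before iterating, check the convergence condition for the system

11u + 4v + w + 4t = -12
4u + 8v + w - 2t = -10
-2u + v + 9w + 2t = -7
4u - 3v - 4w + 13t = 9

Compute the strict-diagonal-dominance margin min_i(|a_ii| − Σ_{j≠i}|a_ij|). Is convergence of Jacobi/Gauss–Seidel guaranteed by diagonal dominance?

row 1: |11| − (4+1+4) = 2
row 2: |8| − (4+1+2) = 1
row 3: |9| − (2+1+2) = 4
row 4: |13| − (4+3+4) = 2
minimum over rows = 1 → strictly diagonally dominant (convergence guaranteed)

1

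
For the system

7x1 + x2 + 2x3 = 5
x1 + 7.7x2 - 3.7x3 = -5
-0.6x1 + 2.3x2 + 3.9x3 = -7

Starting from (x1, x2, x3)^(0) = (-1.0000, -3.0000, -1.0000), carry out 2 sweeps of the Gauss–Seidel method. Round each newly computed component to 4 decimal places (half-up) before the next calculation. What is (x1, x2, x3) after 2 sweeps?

(1.1306, -1.1803, -0.9249)

Iteration 1:
  x1 = (5 - (1)·-3.0000 - (2)·-1.0000) / (7) = 1.4286
  x2 = (-5 - (1)·1.4286 - (-3.7)·-1.0000) / (7.7) = -1.3154
  x3 = (-7 - (-0.6)·1.4286 - (2.3)·-1.3154) / (3.9) = -0.7993
Iteration 2:
  x1 = (5 - (1)·-1.3154 - (2)·-0.7993) / (7) = 1.1306
  x2 = (-5 - (1)·1.1306 - (-3.7)·-0.7993) / (7.7) = -1.1803
  x3 = (-7 - (-0.6)·1.1306 - (2.3)·-1.1803) / (3.9) = -0.9249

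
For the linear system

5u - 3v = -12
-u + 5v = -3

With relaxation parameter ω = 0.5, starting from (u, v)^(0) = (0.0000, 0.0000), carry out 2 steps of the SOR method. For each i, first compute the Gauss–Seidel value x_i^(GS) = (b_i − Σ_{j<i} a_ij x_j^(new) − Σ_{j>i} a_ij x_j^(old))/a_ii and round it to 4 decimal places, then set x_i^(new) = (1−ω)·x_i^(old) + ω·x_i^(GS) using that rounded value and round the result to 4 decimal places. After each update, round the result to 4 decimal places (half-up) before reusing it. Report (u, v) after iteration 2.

Iteration 1:
  u: GS value = (-12 - (-3)·0.0000) / (5) = -2.4000;  u ← (1−ω)·0.0000 + ω·-2.4000 = -1.2000
  v: GS value = (-3 - (-1)·-1.2000) / (5) = -0.8400;  v ← (1−ω)·0.0000 + ω·-0.8400 = -0.4200
Iteration 2:
  u: GS value = (-12 - (-3)·-0.4200) / (5) = -2.6520;  u ← (1−ω)·-1.2000 + ω·-2.6520 = -1.9260
  v: GS value = (-3 - (-1)·-1.9260) / (5) = -0.9852;  v ← (1−ω)·-0.4200 + ω·-0.9852 = -0.7026

(-1.9260, -0.7026)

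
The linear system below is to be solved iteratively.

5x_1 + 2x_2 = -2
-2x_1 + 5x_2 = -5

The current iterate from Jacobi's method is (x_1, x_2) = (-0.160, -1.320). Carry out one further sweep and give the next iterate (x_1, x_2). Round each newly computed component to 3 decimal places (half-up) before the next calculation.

(0.128, -1.064)

One sweep:
  x_1 = (-2 - (2)·-1.320) / (5) = 0.128
  x_2 = (-5 - (-2)·-0.160) / (5) = -1.064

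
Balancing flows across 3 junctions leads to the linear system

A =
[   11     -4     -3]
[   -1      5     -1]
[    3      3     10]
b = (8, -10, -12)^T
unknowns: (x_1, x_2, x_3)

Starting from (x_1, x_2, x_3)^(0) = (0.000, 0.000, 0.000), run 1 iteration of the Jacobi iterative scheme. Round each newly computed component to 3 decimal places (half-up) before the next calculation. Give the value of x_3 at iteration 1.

Iteration 1:
  x_1 = (8 - (-4)·0.000 - (-3)·0.000) / (11) = 0.727
  x_2 = (-10 - (-1)·0.000 - (-1)·0.000) / (5) = -2.000
  x_3 = (-12 - (3)·0.000 - (3)·0.000) / (10) = -1.200

-1.200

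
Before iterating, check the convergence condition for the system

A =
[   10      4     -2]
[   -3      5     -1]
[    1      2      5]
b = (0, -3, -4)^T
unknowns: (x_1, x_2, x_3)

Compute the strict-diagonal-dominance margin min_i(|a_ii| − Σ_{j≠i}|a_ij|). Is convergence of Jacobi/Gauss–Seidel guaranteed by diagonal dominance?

1

row 1: |10| − (4+2) = 4
row 2: |5| − (3+1) = 1
row 3: |5| − (1+2) = 2
minimum over rows = 1 → strictly diagonally dominant (convergence guaranteed)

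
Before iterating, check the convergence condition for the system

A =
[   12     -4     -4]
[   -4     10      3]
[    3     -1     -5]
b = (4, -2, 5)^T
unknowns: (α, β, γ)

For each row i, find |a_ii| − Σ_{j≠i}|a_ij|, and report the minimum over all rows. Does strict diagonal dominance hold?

row 1: |12| − (4+4) = 4
row 2: |10| − (4+3) = 3
row 3: |-5| − (3+1) = 1
minimum over rows = 1 → strictly diagonally dominant (convergence guaranteed)

1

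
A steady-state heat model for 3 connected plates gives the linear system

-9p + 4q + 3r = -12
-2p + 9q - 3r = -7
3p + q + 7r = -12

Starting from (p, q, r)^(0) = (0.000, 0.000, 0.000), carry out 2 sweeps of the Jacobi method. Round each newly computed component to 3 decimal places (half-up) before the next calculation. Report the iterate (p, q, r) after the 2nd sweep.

Iteration 1:
  p = (-12 - (4)·0.000 - (3)·0.000) / (-9) = 1.333
  q = (-7 - (-2)·0.000 - (-3)·0.000) / (9) = -0.778
  r = (-12 - (3)·0.000 - (1)·0.000) / (7) = -1.714
Iteration 2:
  p = (-12 - (4)·-0.778 - (3)·-1.714) / (-9) = 0.416
  q = (-7 - (-2)·1.333 - (-3)·-1.714) / (9) = -1.053
  r = (-12 - (3)·1.333 - (1)·-0.778) / (7) = -2.174

(0.416, -1.053, -2.174)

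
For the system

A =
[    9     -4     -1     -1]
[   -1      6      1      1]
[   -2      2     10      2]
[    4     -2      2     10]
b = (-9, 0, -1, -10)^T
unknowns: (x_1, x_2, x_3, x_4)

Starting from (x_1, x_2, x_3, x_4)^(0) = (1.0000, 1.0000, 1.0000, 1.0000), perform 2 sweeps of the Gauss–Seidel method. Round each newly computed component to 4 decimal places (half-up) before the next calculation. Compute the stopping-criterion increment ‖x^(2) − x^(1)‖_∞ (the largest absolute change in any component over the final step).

Iteration 1:
  x_1 = (-9 - (-4)·1.0000 - (-1)·1.0000 - (-1)·1.0000) / (9) = -0.3333
  x_2 = (0 - (-1)·-0.3333 - (1)·1.0000 - (1)·1.0000) / (6) = -0.3889
  x_3 = (-1 - (-2)·-0.3333 - (2)·-0.3889 - (2)·1.0000) / (10) = -0.2889
  x_4 = (-10 - (4)·-0.3333 - (-2)·-0.3889 - (2)·-0.2889) / (10) = -0.8867
Iteration 2:
  x_1 = (-9 - (-4)·-0.3889 - (-1)·-0.2889 - (-1)·-0.8867) / (9) = -1.3035
  x_2 = (0 - (-1)·-1.3035 - (1)·-0.2889 - (1)·-0.8867) / (6) = -0.0213
  x_3 = (-1 - (-2)·-1.3035 - (2)·-0.0213 - (2)·-0.8867) / (10) = -0.1791
  x_4 = (-10 - (4)·-1.3035 - (-2)·-0.0213 - (2)·-0.1791) / (10) = -0.4470
Change: (-0.9702, 0.3676, 0.1098, 0.4397) → max |·| = 0.9702

0.9702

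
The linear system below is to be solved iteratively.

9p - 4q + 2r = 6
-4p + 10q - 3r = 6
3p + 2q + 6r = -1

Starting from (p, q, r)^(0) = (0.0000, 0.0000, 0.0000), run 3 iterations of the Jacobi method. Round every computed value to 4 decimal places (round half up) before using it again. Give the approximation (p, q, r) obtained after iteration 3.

(1.1852, 0.7782, -0.9241)

Iteration 1:
  p = (6 - (-4)·0.0000 - (2)·0.0000) / (9) = 0.6667
  q = (6 - (-4)·0.0000 - (-3)·0.0000) / (10) = 0.6000
  r = (-1 - (3)·0.0000 - (2)·0.0000) / (6) = -0.1667
Iteration 2:
  p = (6 - (-4)·0.6000 - (2)·-0.1667) / (9) = 0.9704
  q = (6 - (-4)·0.6667 - (-3)·-0.1667) / (10) = 0.8167
  r = (-1 - (3)·0.6667 - (2)·0.6000) / (6) = -0.7000
Iteration 3:
  p = (6 - (-4)·0.8167 - (2)·-0.7000) / (9) = 1.1852
  q = (6 - (-4)·0.9704 - (-3)·-0.7000) / (10) = 0.7782
  r = (-1 - (3)·0.9704 - (2)·0.8167) / (6) = -0.9241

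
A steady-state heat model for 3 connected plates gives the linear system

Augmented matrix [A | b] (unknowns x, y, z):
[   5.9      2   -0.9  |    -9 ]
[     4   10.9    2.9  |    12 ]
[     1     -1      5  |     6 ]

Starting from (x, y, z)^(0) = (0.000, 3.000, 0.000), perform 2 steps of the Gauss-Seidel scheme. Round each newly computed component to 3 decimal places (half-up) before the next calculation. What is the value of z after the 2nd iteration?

Iteration 1:
  x = (-9 - (2)·3.000 - (-0.9)·0.000) / (5.9) = -2.542
  y = (12 - (4)·-2.542 - (2.9)·0.000) / (10.9) = 2.034
  z = (6 - (1)·-2.542 - (-1)·2.034) / (5) = 2.115
Iteration 2:
  x = (-9 - (2)·2.034 - (-0.9)·2.115) / (5.9) = -1.892
  y = (12 - (4)·-1.892 - (2.9)·2.115) / (10.9) = 1.233
  z = (6 - (1)·-1.892 - (-1)·1.233) / (5) = 1.825

1.825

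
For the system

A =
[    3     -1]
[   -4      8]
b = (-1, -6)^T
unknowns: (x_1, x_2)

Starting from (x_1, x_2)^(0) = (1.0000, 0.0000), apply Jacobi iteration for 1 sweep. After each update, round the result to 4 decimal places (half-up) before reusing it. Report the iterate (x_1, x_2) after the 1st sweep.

Iteration 1:
  x_1 = (-1 - (-1)·0.0000) / (3) = -0.3333
  x_2 = (-6 - (-4)·1.0000) / (8) = -0.2500

(-0.3333, -0.2500)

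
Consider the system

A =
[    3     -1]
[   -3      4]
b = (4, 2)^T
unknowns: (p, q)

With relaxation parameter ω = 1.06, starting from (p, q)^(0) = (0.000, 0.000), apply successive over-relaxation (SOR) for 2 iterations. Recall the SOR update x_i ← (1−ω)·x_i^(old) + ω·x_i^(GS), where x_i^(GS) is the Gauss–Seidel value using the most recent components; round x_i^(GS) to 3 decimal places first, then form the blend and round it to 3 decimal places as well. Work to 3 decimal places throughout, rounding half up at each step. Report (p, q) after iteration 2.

Iteration 1:
  p: GS value = (4 - (-1)·0.000) / (3) = 1.333;  p ← (1−ω)·0.000 + ω·1.333 = 1.413
  q: GS value = (2 - (-3)·1.413) / (4) = 1.560;  q ← (1−ω)·0.000 + ω·1.560 = 1.654
Iteration 2:
  p: GS value = (4 - (-1)·1.654) / (3) = 1.885;  p ← (1−ω)·1.413 + ω·1.885 = 1.913
  q: GS value = (2 - (-3)·1.913) / (4) = 1.935;  q ← (1−ω)·1.654 + ω·1.935 = 1.952

(1.913, 1.952)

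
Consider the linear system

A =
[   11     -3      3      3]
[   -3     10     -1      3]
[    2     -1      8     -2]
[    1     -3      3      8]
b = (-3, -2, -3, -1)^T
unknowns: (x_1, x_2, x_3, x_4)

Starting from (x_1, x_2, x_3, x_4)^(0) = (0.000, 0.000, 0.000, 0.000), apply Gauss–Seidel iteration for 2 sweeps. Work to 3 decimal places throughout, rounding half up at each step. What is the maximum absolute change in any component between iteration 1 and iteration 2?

0.035

Iteration 1:
  x_1 = (-3 - (-3)·0.000 - (3)·0.000 - (3)·0.000) / (11) = -0.273
  x_2 = (-2 - (-3)·-0.273 - (-1)·0.000 - (3)·0.000) / (10) = -0.282
  x_3 = (-3 - (2)·-0.273 - (-1)·-0.282 - (-2)·0.000) / (8) = -0.342
  x_4 = (-1 - (1)·-0.273 - (-3)·-0.282 - (3)·-0.342) / (8) = -0.068
Iteration 2:
  x_1 = (-3 - (-3)·-0.282 - (3)·-0.342 - (3)·-0.068) / (11) = -0.238
  x_2 = (-2 - (-3)·-0.238 - (-1)·-0.342 - (3)·-0.068) / (10) = -0.285
  x_3 = (-3 - (2)·-0.238 - (-1)·-0.285 - (-2)·-0.068) / (8) = -0.368
  x_4 = (-1 - (1)·-0.238 - (-3)·-0.285 - (3)·-0.368) / (8) = -0.064
Change: (0.035, -0.003, -0.026, 0.004) → max |·| = 0.035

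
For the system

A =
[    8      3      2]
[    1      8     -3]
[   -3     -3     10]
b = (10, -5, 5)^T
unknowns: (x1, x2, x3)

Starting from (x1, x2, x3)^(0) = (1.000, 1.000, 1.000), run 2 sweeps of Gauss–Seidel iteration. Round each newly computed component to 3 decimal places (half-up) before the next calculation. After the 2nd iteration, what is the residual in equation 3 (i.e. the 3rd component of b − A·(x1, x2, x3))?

-0.003

Iteration 1:
  x1 = (10 - (3)·1.000 - (2)·1.000) / (8) = 0.625
  x2 = (-5 - (1)·0.625 - (-3)·1.000) / (8) = -0.328
  x3 = (5 - (-3)·0.625 - (-3)·-0.328) / (10) = 0.589
Iteration 2:
  x1 = (10 - (3)·-0.328 - (2)·0.589) / (8) = 1.226
  x2 = (-5 - (1)·1.226 - (-3)·0.589) / (8) = -0.557
  x3 = (5 - (-3)·1.226 - (-3)·-0.557) / (10) = 0.701
Residual b − A·x = (0.461, 0.333, -0.003)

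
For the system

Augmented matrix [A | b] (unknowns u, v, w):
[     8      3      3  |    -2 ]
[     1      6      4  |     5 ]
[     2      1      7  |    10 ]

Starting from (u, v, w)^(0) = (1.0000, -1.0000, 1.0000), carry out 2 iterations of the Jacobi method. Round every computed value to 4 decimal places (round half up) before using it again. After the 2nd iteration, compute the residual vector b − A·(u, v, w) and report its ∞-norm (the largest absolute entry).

0.9463

Iteration 1:
  u = (-2 - (3)·-1.0000 - (3)·1.0000) / (8) = -0.2500
  v = (5 - (1)·1.0000 - (4)·1.0000) / (6) = 0.0000
  w = (10 - (2)·1.0000 - (1)·-1.0000) / (7) = 1.2857
Iteration 2:
  u = (-2 - (3)·0.0000 - (3)·1.2857) / (8) = -0.7321
  v = (5 - (1)·-0.2500 - (4)·1.2857) / (6) = 0.0179
  w = (10 - (2)·-0.2500 - (1)·0.0000) / (7) = 1.5000
Residual b − A·x = (-0.6969, -0.3753, 0.9463); ∞-norm = 0.9463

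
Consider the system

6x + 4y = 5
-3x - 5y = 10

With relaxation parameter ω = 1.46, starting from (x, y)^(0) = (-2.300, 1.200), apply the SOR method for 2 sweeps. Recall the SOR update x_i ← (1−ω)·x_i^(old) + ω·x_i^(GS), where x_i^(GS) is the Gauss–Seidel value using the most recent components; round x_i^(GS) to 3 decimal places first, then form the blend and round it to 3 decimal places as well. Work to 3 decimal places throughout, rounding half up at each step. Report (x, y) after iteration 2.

Iteration 1:
  x: GS value = (5 - (4)·1.200) / (6) = 0.033;  x ← (1−ω)·-2.300 + ω·0.033 = 1.106
  y: GS value = (10 - (-3)·1.106) / (-5) = -2.664;  y ← (1−ω)·1.200 + ω·-2.664 = -4.441
Iteration 2:
  x: GS value = (5 - (4)·-4.441) / (6) = 3.794;  x ← (1−ω)·1.106 + ω·3.794 = 5.030
  y: GS value = (10 - (-3)·5.030) / (-5) = -5.018;  y ← (1−ω)·-4.441 + ω·-5.018 = -5.283

(5.030, -5.283)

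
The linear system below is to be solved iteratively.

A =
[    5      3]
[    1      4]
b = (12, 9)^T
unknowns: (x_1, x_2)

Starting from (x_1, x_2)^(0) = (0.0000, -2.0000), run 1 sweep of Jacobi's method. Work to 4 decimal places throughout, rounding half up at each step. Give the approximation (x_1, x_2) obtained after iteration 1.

Iteration 1:
  x_1 = (12 - (3)·-2.0000) / (5) = 3.6000
  x_2 = (9 - (1)·0.0000) / (4) = 2.2500

(3.6000, 2.2500)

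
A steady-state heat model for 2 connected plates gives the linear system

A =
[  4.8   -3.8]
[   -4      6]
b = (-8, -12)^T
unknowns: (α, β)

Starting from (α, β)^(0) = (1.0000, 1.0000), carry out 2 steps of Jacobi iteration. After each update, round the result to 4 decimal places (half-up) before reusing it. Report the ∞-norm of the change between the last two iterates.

Iteration 1:
  α = (-8 - (-3.8)·1.0000) / (4.8) = -0.8750
  β = (-12 - (-4)·1.0000) / (6) = -1.3333
Iteration 2:
  α = (-8 - (-3.8)·-1.3333) / (4.8) = -2.7222
  β = (-12 - (-4)·-0.8750) / (6) = -2.5833
Change: (-1.8472, -1.2500) → max |·| = 1.8472

1.8472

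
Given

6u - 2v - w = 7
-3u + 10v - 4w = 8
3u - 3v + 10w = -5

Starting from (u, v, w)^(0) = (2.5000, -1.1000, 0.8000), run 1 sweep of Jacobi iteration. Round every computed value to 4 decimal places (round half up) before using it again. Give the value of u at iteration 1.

0.9333

Iteration 1:
  u = (7 - (-2)·-1.1000 - (-1)·0.8000) / (6) = 0.9333
  v = (8 - (-3)·2.5000 - (-4)·0.8000) / (10) = 1.8700
  w = (-5 - (3)·2.5000 - (-3)·-1.1000) / (10) = -1.5800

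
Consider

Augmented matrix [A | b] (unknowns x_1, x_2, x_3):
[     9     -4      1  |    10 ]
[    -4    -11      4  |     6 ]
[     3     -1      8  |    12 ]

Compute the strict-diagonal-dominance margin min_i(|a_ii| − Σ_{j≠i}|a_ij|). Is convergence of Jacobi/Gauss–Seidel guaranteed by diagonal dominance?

row 1: |9| − (4+1) = 4
row 2: |-11| − (4+4) = 3
row 3: |8| − (3+1) = 4
minimum over rows = 3 → strictly diagonally dominant (convergence guaranteed)

3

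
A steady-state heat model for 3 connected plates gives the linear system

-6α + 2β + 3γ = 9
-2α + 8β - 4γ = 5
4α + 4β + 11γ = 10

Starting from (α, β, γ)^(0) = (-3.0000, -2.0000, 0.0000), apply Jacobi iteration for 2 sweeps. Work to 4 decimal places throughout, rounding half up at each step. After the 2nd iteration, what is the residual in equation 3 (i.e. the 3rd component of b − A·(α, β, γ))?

Iteration 1:
  α = (9 - (2)·-2.0000 - (3)·0.0000) / (-6) = -2.1667
  β = (5 - (-2)·-3.0000 - (-4)·0.0000) / (8) = -0.1250
  γ = (10 - (4)·-3.0000 - (4)·-2.0000) / (11) = 2.7273
Iteration 2:
  α = (9 - (2)·-0.1250 - (3)·2.7273) / (-6) = -0.1780
  β = (5 - (-2)·-2.1667 - (-4)·2.7273) / (8) = 1.4470
  γ = (10 - (4)·-2.1667 - (4)·-0.1250) / (11) = 1.7424
Residual b − A·x = (-0.1892, 0.0376, -14.2424)

-14.2424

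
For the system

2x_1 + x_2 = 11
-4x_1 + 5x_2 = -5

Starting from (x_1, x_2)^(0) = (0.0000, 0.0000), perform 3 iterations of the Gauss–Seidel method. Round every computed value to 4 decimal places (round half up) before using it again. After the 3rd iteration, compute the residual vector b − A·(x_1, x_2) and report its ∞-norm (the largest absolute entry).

Iteration 1:
  x_1 = (11 - (1)·0.0000) / (2) = 5.5000
  x_2 = (-5 - (-4)·5.5000) / (5) = 3.4000
Iteration 2:
  x_1 = (11 - (1)·3.4000) / (2) = 3.8000
  x_2 = (-5 - (-4)·3.8000) / (5) = 2.0400
Iteration 3:
  x_1 = (11 - (1)·2.0400) / (2) = 4.4800
  x_2 = (-5 - (-4)·4.4800) / (5) = 2.5840
Residual b − A·x = (-0.5440, 0.0000); ∞-norm = 0.5440

0.5440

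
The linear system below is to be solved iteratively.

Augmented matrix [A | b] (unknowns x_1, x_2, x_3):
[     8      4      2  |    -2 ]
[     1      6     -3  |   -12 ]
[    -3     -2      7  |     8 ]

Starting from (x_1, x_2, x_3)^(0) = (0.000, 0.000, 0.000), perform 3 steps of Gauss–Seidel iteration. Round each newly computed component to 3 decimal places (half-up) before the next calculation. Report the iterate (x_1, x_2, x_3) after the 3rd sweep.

Iteration 1:
  x_1 = (-2 - (4)·0.000 - (2)·0.000) / (8) = -0.250
  x_2 = (-12 - (1)·-0.250 - (-3)·0.000) / (6) = -1.958
  x_3 = (8 - (-3)·-0.250 - (-2)·-1.958) / (7) = 0.476
Iteration 2:
  x_1 = (-2 - (4)·-1.958 - (2)·0.476) / (8) = 0.610
  x_2 = (-12 - (1)·0.610 - (-3)·0.476) / (6) = -1.864
  x_3 = (8 - (-3)·0.610 - (-2)·-1.864) / (7) = 0.872
Iteration 3:
  x_1 = (-2 - (4)·-1.864 - (2)·0.872) / (8) = 0.464
  x_2 = (-12 - (1)·0.464 - (-3)·0.872) / (6) = -1.641
  x_3 = (8 - (-3)·0.464 - (-2)·-1.641) / (7) = 0.873

(0.464, -1.641, 0.873)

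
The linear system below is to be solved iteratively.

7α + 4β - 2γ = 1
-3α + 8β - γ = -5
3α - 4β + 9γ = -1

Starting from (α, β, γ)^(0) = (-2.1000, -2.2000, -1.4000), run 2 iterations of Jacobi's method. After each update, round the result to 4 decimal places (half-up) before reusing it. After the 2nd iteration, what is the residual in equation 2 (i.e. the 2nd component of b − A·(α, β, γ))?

Iteration 1:
  α = (1 - (4)·-2.2000 - (-2)·-1.4000) / (7) = 1.0000
  β = (-5 - (-3)·-2.1000 - (-1)·-1.4000) / (8) = -1.5875
  γ = (-1 - (3)·-2.1000 - (-4)·-2.2000) / (9) = -0.3889
Iteration 2:
  α = (1 - (4)·-1.5875 - (-2)·-0.3889) / (7) = 0.9389
  β = (-5 - (-3)·1.0000 - (-1)·-0.3889) / (8) = -0.2986
  γ = (-1 - (3)·1.0000 - (-4)·-1.5875) / (9) = -1.1500
Residual b − A·x = (-6.6779, -0.9445, 5.3389)

-0.9445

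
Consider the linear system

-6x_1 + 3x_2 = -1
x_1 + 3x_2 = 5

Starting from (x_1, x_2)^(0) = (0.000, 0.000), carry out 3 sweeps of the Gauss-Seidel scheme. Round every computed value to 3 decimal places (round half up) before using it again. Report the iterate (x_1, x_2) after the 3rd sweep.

(0.838, 1.387)

Iteration 1:
  x_1 = (-1 - (3)·0.000) / (-6) = 0.167
  x_2 = (5 - (1)·0.167) / (3) = 1.611
Iteration 2:
  x_1 = (-1 - (3)·1.611) / (-6) = 0.972
  x_2 = (5 - (1)·0.972) / (3) = 1.343
Iteration 3:
  x_1 = (-1 - (3)·1.343) / (-6) = 0.838
  x_2 = (5 - (1)·0.838) / (3) = 1.387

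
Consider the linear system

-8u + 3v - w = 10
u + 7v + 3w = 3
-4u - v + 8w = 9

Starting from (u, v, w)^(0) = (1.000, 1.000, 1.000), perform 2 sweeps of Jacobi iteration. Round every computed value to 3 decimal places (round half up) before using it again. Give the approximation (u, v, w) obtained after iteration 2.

Iteration 1:
  u = (10 - (3)·1.000 - (-1)·1.000) / (-8) = -1.000
  v = (3 - (1)·1.000 - (3)·1.000) / (7) = -0.143
  w = (9 - (-4)·1.000 - (-1)·1.000) / (8) = 1.750
Iteration 2:
  u = (10 - (3)·-0.143 - (-1)·1.750) / (-8) = -1.522
  v = (3 - (1)·-1.000 - (3)·1.750) / (7) = -0.179
  w = (9 - (-4)·-1.000 - (-1)·-0.143) / (8) = 0.607

(-1.522, -0.179, 0.607)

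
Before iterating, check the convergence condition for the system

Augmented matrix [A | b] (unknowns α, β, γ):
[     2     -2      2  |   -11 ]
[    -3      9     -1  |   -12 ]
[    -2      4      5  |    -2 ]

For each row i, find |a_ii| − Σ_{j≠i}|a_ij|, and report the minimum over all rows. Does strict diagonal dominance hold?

-2

row 1: |2| − (2+2) = -2
row 2: |9| − (3+1) = 5
row 3: |5| − (2+4) = -1
minimum over rows = -2 → not strictly diagonally dominant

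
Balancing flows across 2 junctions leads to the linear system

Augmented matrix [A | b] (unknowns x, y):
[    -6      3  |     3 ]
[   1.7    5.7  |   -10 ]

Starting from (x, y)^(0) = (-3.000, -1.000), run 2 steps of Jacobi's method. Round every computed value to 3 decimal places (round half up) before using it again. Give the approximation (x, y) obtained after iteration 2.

(-0.930, -1.456)

Iteration 1:
  x = (3 - (3)·-1.000) / (-6) = -1.000
  y = (-10 - (1.7)·-3.000) / (5.7) = -0.860
Iteration 2:
  x = (3 - (3)·-0.860) / (-6) = -0.930
  y = (-10 - (1.7)·-1.000) / (5.7) = -1.456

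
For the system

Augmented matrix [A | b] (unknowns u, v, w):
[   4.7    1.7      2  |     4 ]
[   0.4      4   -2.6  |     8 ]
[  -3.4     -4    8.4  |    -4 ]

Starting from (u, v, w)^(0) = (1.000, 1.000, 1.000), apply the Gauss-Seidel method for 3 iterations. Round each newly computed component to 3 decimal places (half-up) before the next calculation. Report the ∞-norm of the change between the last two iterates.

0.171

Iteration 1:
  u = (4 - (1.7)·1.000 - (2)·1.000) / (4.7) = 0.064
  v = (8 - (0.4)·0.064 - (-2.6)·1.000) / (4) = 2.644
  w = (-4 - (-3.4)·0.064 - (-4)·2.644) / (8.4) = 0.809
Iteration 2:
  u = (4 - (1.7)·2.644 - (2)·0.809) / (4.7) = -0.450
  v = (8 - (0.4)·-0.450 - (-2.6)·0.809) / (4) = 2.571
  w = (-4 - (-3.4)·-0.450 - (-4)·2.571) / (8.4) = 0.566
Iteration 3:
  u = (4 - (1.7)·2.571 - (2)·0.566) / (4.7) = -0.320
  v = (8 - (0.4)·-0.320 - (-2.6)·0.566) / (4) = 2.400
  w = (-4 - (-3.4)·-0.320 - (-4)·2.400) / (8.4) = 0.537
Change: (0.130, -0.171, -0.029) → max |·| = 0.171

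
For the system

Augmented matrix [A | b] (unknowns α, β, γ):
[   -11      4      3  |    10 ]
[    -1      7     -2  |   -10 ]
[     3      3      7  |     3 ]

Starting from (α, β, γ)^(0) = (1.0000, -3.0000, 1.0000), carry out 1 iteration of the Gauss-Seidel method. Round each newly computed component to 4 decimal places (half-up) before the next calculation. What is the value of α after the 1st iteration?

Iteration 1:
  α = (10 - (4)·-3.0000 - (3)·1.0000) / (-11) = -1.7273
  β = (-10 - (-1)·-1.7273 - (-2)·1.0000) / (7) = -1.3896
  γ = (3 - (3)·-1.7273 - (3)·-1.3896) / (7) = 1.7644

-1.7273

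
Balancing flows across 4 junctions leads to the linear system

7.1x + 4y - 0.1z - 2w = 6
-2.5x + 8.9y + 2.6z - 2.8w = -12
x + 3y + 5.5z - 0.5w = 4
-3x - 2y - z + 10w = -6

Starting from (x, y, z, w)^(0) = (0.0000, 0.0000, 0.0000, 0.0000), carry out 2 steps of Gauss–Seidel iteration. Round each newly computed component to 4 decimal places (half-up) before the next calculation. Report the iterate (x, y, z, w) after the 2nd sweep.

Iteration 1:
  x = (6 - (4)·0.0000 - (-0.1)·0.0000 - (-2)·0.0000) / (7.1) = 0.8451
  y = (-12 - (-2.5)·0.8451 - (2.6)·0.0000 - (-2.8)·0.0000) / (8.9) = -1.1109
  z = (4 - (1)·0.8451 - (3)·-1.1109 - (-0.5)·0.0000) / (5.5) = 1.1796
  w = (-6 - (-3)·0.8451 - (-2)·-1.1109 - (-1)·1.1796) / (10) = -0.4507
Iteration 2:
  x = (6 - (4)·-1.1109 - (-0.1)·1.1796 - (-2)·-0.4507) / (7.1) = 1.3606
  y = (-12 - (-2.5)·1.3606 - (2.6)·1.1796 - (-2.8)·-0.4507) / (8.9) = -1.4525
  z = (4 - (1)·1.3606 - (3)·-1.4525 - (-0.5)·-0.4507) / (5.5) = 1.2312
  w = (-6 - (-3)·1.3606 - (-2)·-1.4525 - (-1)·1.2312) / (10) = -0.3592

(1.3606, -1.4525, 1.2312, -0.3592)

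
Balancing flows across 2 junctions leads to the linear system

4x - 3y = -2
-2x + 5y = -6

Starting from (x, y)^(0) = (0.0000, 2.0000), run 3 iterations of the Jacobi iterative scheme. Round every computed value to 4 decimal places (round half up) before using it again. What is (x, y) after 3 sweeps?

Iteration 1:
  x = (-2 - (-3)·2.0000) / (4) = 1.0000
  y = (-6 - (-2)·0.0000) / (5) = -1.2000
Iteration 2:
  x = (-2 - (-3)·-1.2000) / (4) = -1.4000
  y = (-6 - (-2)·1.0000) / (5) = -0.8000
Iteration 3:
  x = (-2 - (-3)·-0.8000) / (4) = -1.1000
  y = (-6 - (-2)·-1.4000) / (5) = -1.7600

(-1.1000, -1.7600)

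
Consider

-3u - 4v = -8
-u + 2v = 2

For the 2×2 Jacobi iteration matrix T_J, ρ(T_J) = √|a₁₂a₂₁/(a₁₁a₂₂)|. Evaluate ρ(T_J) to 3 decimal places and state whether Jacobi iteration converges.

0.816

a₁₂a₂₁/(a₁₁a₂₂) = (-4)·(-1) / ((-3)·(2)) = -0.666667
ρ = √|-0.666667| = √0.666667 = 0.816
ρ < 1, so Jacobi converges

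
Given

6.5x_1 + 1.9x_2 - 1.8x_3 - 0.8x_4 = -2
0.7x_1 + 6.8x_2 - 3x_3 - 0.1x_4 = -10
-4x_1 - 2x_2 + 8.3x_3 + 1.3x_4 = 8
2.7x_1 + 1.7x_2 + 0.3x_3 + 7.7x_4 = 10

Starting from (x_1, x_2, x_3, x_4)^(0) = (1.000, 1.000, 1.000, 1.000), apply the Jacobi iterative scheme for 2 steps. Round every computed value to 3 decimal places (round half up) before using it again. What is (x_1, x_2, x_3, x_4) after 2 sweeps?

Iteration 1:
  x_1 = (-2 - (1.9)·1.000 - (-1.8)·1.000 - (-0.8)·1.000) / (6.5) = -0.200
  x_2 = (-10 - (0.7)·1.000 - (-3)·1.000 - (-0.1)·1.000) / (6.8) = -1.118
  x_3 = (8 - (-4)·1.000 - (-2)·1.000 - (1.3)·1.000) / (8.3) = 1.530
  x_4 = (10 - (2.7)·1.000 - (1.7)·1.000 - (0.3)·1.000) / (7.7) = 0.688
Iteration 2:
  x_1 = (-2 - (1.9)·-1.118 - (-1.8)·1.530 - (-0.8)·0.688) / (6.5) = 0.527
  x_2 = (-10 - (0.7)·-0.200 - (-3)·1.530 - (-0.1)·0.688) / (6.8) = -0.765
  x_3 = (8 - (-4)·-0.200 - (-2)·-1.118 - (1.3)·0.688) / (8.3) = 0.490
  x_4 = (10 - (2.7)·-0.200 - (1.7)·-1.118 - (0.3)·1.530) / (7.7) = 1.556

(0.527, -0.765, 0.490, 1.556)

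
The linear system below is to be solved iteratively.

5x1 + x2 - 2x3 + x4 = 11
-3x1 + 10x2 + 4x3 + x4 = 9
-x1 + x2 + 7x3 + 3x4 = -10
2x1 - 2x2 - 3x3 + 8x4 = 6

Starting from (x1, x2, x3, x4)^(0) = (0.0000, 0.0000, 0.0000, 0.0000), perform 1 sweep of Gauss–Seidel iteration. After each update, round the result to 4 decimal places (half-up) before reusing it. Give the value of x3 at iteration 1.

-1.3371

Iteration 1:
  x1 = (11 - (1)·0.0000 - (-2)·0.0000 - (1)·0.0000) / (5) = 2.2000
  x2 = (9 - (-3)·2.2000 - (4)·0.0000 - (1)·0.0000) / (10) = 1.5600
  x3 = (-10 - (-1)·2.2000 - (1)·1.5600 - (3)·0.0000) / (7) = -1.3371
  x4 = (6 - (2)·2.2000 - (-2)·1.5600 - (-3)·-1.3371) / (8) = 0.0886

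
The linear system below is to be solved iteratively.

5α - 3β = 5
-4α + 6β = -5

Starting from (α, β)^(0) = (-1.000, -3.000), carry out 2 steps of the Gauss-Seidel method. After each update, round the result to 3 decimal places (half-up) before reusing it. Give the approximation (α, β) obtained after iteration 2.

Iteration 1:
  α = (5 - (-3)·-3.000) / (5) = -0.800
  β = (-5 - (-4)·-0.800) / (6) = -1.367
Iteration 2:
  α = (5 - (-3)·-1.367) / (5) = 0.180
  β = (-5 - (-4)·0.180) / (6) = -0.713

(0.180, -0.713)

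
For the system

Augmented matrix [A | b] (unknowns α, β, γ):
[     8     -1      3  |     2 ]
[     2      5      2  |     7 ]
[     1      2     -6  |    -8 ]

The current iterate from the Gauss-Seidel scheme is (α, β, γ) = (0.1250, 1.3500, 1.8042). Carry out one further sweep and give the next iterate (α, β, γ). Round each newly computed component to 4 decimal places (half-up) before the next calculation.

One sweep:
  α = (2 - (-1)·1.3500 - (3)·1.8042) / (8) = -0.2578
  β = (7 - (2)·-0.2578 - (2)·1.8042) / (5) = 0.7814
  γ = (-8 - (1)·-0.2578 - (2)·0.7814) / (-6) = 1.5508

(-0.2578, 0.7814, 1.5508)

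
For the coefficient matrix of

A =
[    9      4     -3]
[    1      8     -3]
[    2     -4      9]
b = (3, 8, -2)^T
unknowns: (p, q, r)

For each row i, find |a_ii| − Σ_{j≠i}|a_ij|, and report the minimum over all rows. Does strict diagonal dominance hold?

row 1: |9| − (4+3) = 2
row 2: |8| − (1+3) = 4
row 3: |9| − (2+4) = 3
minimum over rows = 2 → strictly diagonally dominant (convergence guaranteed)

2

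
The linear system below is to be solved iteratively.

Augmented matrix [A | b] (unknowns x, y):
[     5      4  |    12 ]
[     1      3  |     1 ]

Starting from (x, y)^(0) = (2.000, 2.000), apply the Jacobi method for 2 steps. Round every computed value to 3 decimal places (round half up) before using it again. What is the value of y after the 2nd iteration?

0.067

Iteration 1:
  x = (12 - (4)·2.000) / (5) = 0.800
  y = (1 - (1)·2.000) / (3) = -0.333
Iteration 2:
  x = (12 - (4)·-0.333) / (5) = 2.666
  y = (1 - (1)·0.800) / (3) = 0.067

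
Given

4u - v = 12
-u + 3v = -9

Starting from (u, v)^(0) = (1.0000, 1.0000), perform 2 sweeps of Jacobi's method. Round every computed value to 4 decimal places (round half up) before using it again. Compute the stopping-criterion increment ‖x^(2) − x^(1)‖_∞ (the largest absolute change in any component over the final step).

Iteration 1:
  u = (12 - (-1)·1.0000) / (4) = 3.2500
  v = (-9 - (-1)·1.0000) / (3) = -2.6667
Iteration 2:
  u = (12 - (-1)·-2.6667) / (4) = 2.3333
  v = (-9 - (-1)·3.2500) / (3) = -1.9167
Change: (-0.9167, 0.7500) → max |·| = 0.9167

0.9167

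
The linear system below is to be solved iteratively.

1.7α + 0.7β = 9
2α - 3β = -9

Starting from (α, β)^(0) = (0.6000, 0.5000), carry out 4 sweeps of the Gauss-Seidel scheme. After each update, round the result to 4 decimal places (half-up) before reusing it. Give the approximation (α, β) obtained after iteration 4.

(3.1452, 5.0968)

Iteration 1:
  α = (9 - (0.7)·0.5000) / (1.7) = 5.0882
  β = (-9 - (2)·5.0882) / (-3) = 6.3921
Iteration 2:
  α = (9 - (0.7)·6.3921) / (1.7) = 2.6621
  β = (-9 - (2)·2.6621) / (-3) = 4.7747
Iteration 3:
  α = (9 - (0.7)·4.7747) / (1.7) = 3.3281
  β = (-9 - (2)·3.3281) / (-3) = 5.2187
Iteration 4:
  α = (9 - (0.7)·5.2187) / (1.7) = 3.1452
  β = (-9 - (2)·3.1452) / (-3) = 5.0968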